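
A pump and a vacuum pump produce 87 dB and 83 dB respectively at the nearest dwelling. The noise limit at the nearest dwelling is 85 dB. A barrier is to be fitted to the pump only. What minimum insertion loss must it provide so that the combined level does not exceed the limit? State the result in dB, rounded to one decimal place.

Fixed contribution from the other source: Σ 10^(L/10) = 10^(83/10) = 1.995e+08 (83.00 dB).
To meet 85 dB overall, the treated pump may contribute at most 10^(85/10) − 1.995e+08 = 1.167e+08, i.e. 80.67 dB.
So the pump must be reduced from 87 to 80.67 dB: IL = 6.33 dB.

6.3 dB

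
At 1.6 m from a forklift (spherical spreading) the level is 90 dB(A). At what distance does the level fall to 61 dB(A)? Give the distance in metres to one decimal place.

45.1 m

For a point source L₁ − L₂ = 20·log₁₀(r₂/r₁), so r₂ = r₁·10^((L₁−L₂)/20).
r₂ = 1.6·10^((90−61)/20) = 1.6·10^(29.0/20) = 45.09 m.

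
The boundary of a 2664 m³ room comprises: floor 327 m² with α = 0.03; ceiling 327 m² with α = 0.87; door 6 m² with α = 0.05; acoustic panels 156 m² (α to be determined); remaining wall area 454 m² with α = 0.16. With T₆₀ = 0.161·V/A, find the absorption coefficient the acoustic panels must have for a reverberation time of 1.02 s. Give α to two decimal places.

0.34

Required total absorption A = 0.161·2664/1.02 = 420.49 m².
Absorption from the other surfaces = 327·0.03 + 327·0.87 + 6·0.05 + 454·0.16 = 367.24 m², so the acoustic panels must supply 53.25 m² over 156 m².
α = 53.25/156 = 0.341.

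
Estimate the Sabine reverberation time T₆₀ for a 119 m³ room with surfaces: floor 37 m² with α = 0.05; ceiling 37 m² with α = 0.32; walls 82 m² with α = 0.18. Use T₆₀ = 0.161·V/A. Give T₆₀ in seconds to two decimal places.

0.67 s

Total absorption A = 37·0.05 + 37·0.32 + 82·0.18 = 28.45 m² sabins.
T₆₀ = 0.161·V/A = 0.161·119/28.45 = 0.673 s.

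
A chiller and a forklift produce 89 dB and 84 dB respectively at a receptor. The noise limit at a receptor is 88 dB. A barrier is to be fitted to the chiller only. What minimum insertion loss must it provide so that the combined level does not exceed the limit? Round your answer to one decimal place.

3.2 dB

The untreated sources together contribute 10^(84/10) = 2.512e+08, i.e. 84.00 dB.
The limit corresponds to 10^(88/10) = 6.310e+08; subtracting the fixed part leaves 3.798e+08 for the chiller, i.e. 85.80 dB.
Required insertion loss = 89 − 85.80 = 3.20 dB.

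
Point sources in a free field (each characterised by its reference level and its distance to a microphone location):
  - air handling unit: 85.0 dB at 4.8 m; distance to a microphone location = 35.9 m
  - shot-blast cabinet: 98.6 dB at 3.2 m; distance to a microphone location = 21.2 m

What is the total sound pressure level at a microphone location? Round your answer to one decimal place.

First find each source's level at the receiver (point-source: −20·log₁₀(r/r_ref)), then combine on an intensity basis.
air handling unit: 85.0 − 20·log₁₀(35.9/4.8) = 85.0 − 17.48 = 67.52 dB.
shot-blast cabinet: 98.6 − 20·log₁₀(21.2/3.2) = 98.6 − 16.42 = 82.18 dB.
Σ 10^(L/10) = 1.707e+08 → L_total = 10·log₁₀(1.707e+08) = 82.32 dB.

82.3 dB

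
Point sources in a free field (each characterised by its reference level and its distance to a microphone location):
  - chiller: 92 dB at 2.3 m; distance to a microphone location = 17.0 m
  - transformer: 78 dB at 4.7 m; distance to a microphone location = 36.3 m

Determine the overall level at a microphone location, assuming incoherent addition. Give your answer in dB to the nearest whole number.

Apply inverse-square spreading to bring every level to the receiver, then sum 10^(L/10).
chiller: 92 − 20·log₁₀(17.0/2.3) = 92 − 17.37 = 74.63 dB.
transformer: 78 − 20·log₁₀(36.3/4.7) = 78 − 17.76 = 60.24 dB.
Σ 10^(L/10) = 3.007e+07 → L_total = 10·log₁₀(3.007e+07) = 74.78 dB.

75 dB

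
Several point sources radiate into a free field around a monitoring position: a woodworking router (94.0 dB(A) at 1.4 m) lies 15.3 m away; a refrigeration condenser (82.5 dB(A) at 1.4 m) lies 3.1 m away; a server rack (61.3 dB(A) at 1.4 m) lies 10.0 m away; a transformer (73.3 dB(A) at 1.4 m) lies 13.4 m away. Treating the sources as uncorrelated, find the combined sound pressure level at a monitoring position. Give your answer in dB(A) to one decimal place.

77.6 dB(A)

Apply inverse-square spreading to bring every level to the receiver, then sum 10^(L/10).
woodworking router: 94.0 − 20·log₁₀(15.3/1.4) = 94.0 − 20.77 = 73.23 dB(A).
refrigeration condenser: 82.5 − 20·log₁₀(3.1/1.4) = 82.5 − 6.90 = 75.60 dB(A).
server rack: 61.3 − 20·log₁₀(10.0/1.4) = 61.3 − 17.08 = 44.22 dB(A).
transformer: 73.3 − 20·log₁₀(13.4/1.4) = 73.3 − 19.62 = 53.68 dB(A).
Σ 10^(L/10) = 5.756e+07 → L_total = 10·log₁₀(5.756e+07) = 77.60 dB(A).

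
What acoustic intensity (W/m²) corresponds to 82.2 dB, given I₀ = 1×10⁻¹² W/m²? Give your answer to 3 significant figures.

0.000166 W/m²

I/I₀ = 10^(82.2/10) = 1.66e+08, so I = 1.66e+08 × 10⁻¹² W/m².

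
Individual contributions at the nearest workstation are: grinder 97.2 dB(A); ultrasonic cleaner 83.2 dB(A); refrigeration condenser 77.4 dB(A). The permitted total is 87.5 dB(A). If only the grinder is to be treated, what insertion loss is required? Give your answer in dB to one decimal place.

12.5 dB

Fixed contribution from the other sources: Σ 10^(L/10) = 10^(83.2/10) + 10^(77.4/10) = 2.639e+08 (84.21 dB(A)).
To meet 87.5 dB(A) overall, the treated grinder may contribute at most 10^(87.5/10) − 2.639e+08 = 2.985e+08, i.e. 84.75 dB(A).
So the grinder must be reduced from 97.2 to 84.75 dB(A): IL = 12.45 dB.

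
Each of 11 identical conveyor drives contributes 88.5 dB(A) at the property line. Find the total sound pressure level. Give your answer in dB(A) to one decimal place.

98.9 dB(A)

L_total = L₁ + 10·log₁₀ N for N identical incoherent sources.
L_total = 88.5 + 10·log₁₀(11) = 88.5 + 10.414 = 98.91 dB(A).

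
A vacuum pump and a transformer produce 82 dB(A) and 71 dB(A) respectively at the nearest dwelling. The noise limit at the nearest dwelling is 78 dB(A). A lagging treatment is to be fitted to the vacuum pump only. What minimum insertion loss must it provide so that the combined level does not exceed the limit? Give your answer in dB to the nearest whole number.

5 dB

Everything except the vacuum pump sums to 10^(71/10) = 1.259e+07 in linear terms, 71.00 dB(A).
To meet 78 dB(A) overall, the treated vacuum pump may contribute at most 10^(78/10) − 1.259e+07 = 5.051e+07, i.e. 77.03 dB(A).
So the vacuum pump must be reduced from 82 to 77.03 dB(A): IL = 4.97 dB.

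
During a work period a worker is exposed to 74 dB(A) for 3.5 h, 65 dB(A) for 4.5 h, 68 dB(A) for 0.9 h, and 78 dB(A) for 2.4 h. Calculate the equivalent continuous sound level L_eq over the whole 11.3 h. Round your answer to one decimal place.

The energy average is taken in the linear domain: L_eq = 10·log₁₀[(Σ tᵢ·10^(Lᵢ/10))/T], T = 11.3 h.
Σ tᵢ·10^(Lᵢ/10) = 3.5·10^(74/10) + 4.5·10^(65/10) + 0.9·10^(68/10) + 2.4·10^(78/10) = 2.593e+08.
L_eq = 10·log₁₀(2.593e+08/11.3) = 73.61 dB(A).

73.6 dB(A)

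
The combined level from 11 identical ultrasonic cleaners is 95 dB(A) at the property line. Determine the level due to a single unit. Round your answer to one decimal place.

Dividing the total intensity by 11 lowers the level by 10·log₁₀ 11 = 10.414 dB: L₁ = 95 − 10.414.

84.6 dB(A)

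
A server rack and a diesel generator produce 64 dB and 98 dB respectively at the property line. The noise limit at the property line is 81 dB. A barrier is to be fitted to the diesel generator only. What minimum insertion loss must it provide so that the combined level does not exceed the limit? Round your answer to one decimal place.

17.1 dB

Fixed contribution from the other source: Σ 10^(L/10) = 10^(64/10) = 2.512e+06 (64.00 dB).
The limit corresponds to 10^(81/10) = 1.259e+08; subtracting the fixed part leaves 1.234e+08 for the diesel generator, i.e. 80.91 dB.
So the diesel generator must be reduced from 98 to 80.91 dB: IL = 17.09 dB.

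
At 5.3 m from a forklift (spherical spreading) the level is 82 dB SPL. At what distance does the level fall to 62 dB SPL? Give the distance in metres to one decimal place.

Point-source spreading drops the level by 20·log₁₀(r₂/r₁); inverting, r₂/r₁ = 10^(ΔL/20).
r₂ = 5.3·10^((82−62)/20) = 5.3·10^(20.0/20) = 53.00 m.

53.0 m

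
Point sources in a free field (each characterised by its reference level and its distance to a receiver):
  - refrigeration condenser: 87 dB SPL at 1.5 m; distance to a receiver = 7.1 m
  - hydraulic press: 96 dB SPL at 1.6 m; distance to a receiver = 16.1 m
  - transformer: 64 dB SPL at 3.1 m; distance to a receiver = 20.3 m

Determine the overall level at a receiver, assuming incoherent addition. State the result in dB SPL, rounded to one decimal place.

77.9 dB SPL

Propagate each source to the receiver with L = L_ref − 20·log₁₀(r/r_ref), then add intensities.
refrigeration condenser: 87 − 20·log₁₀(7.1/1.5) = 87 − 13.50 = 73.50 dB SPL.
hydraulic press: 96 − 20·log₁₀(16.1/1.6) = 96 − 20.05 = 75.95 dB SPL.
transformer: 64 − 20·log₁₀(20.3/3.1) = 64 − 16.32 = 47.68 dB SPL.
Σ 10^(L/10) = 6.175e+07 → L_total = 10·log₁₀(6.175e+07) = 77.91 dB SPL.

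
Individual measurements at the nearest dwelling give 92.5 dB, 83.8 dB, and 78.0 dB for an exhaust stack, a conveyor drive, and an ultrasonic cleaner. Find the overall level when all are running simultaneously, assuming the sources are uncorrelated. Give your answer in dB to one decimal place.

Incoherent sources combine by intensity addition: L_total = 10·log₁₀(Σ 10^(L_i/10)).
Σ 10^(L/10) = 10^(92.5/10) + 10^(83.8/10) + 10^(78.0/10) = 2.081e+09.
L_total = 10·log₁₀(2.081e+09) = 93.18 dB.

93.2 dB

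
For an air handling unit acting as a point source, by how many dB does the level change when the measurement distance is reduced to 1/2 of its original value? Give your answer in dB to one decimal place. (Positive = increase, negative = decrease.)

+6.0 dB

With spherical spreading the level changes by −20·log₁₀(r₂/r₁).
ΔL = −20·log₁₀(0.5) = +6.02 dB.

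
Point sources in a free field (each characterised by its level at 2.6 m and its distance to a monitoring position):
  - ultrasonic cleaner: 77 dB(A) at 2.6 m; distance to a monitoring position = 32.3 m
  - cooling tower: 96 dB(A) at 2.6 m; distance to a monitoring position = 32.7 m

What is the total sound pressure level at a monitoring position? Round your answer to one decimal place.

74.1 dB(A)

First find each source's level at the receiver (point-source: −20·log₁₀(r/r_ref)), then combine on an intensity basis.
ultrasonic cleaner: 77 − 20·log₁₀(32.3/2.6) = 77 − 21.88 = 55.12 dB(A).
cooling tower: 96 − 20·log₁₀(32.7/2.6) = 96 − 21.99 = 74.01 dB(A).
Σ 10^(L/10) = 2.549e+07 → L_total = 10·log₁₀(2.549e+07) = 74.06 dB(A).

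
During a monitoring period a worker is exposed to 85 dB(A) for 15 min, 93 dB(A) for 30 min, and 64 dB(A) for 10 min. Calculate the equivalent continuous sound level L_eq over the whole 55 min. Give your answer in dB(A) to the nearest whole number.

91 dB(A)

L_eq = 10·log₁₀[(1/T)·Σ tᵢ·10^(Lᵢ/10)] with T = 55 min.
Σ tᵢ·10^(Lᵢ/10) = 15·10^(85/10) + 30·10^(93/10) + 10·10^(64/10) = 6.463e+10.
L_eq = 10·log₁₀(6.463e+10/55) = 90.70 dB(A).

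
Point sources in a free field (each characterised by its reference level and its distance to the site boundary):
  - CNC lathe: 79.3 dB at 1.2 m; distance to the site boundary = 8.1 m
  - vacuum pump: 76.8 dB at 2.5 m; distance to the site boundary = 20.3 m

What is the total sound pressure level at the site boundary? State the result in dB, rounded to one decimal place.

First find each source's level at the receiver (point-source: −20·log₁₀(r/r_ref)), then combine on an intensity basis.
CNC lathe: 79.3 − 20·log₁₀(8.1/1.2) = 79.3 − 16.59 = 62.71 dB.
vacuum pump: 76.8 − 20·log₁₀(20.3/2.5) = 76.8 − 18.19 = 58.61 dB.
Σ 10^(L/10) = 2.594e+06 → L_total = 10·log₁₀(2.594e+06) = 64.14 dB.

64.1 dB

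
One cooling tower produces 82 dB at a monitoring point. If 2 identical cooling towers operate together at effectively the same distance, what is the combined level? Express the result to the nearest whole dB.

With 2 equal, uncorrelated contributions the intensity is 2× that of one unit, giving a rise of 10·log₁₀ 2.
L_total = 82 + 10·log₁₀(2) = 82 + 3.010 = 85.01 dB.

85 dB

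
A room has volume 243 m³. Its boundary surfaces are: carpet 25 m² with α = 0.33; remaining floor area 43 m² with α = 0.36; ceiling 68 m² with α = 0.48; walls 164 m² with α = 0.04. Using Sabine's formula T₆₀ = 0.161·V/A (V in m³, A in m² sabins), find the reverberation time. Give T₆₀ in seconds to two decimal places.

0.62 s

Total absorption A = 25·0.33 + 43·0.36 + 68·0.48 + 164·0.04 = 62.93 m² sabins.
T₆₀ = 0.161·V/A = 0.161·243/62.93 = 0.622 s.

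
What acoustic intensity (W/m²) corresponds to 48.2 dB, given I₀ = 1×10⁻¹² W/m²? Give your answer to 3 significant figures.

I = I₀·10^(L/10) = 10⁻¹² × 10^(48.2/10) = 10^(-7.180).

6.61e-08 W/m²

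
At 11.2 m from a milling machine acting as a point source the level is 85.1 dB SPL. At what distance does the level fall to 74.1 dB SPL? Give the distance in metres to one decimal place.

39.7 m

Point-source spreading drops the level by 20·log₁₀(r₂/r₁); inverting, r₂/r₁ = 10^(ΔL/20).
r₂ = 11.2·10^((85.1−74.1)/20) = 11.2·10^(11.0/20) = 39.74 m.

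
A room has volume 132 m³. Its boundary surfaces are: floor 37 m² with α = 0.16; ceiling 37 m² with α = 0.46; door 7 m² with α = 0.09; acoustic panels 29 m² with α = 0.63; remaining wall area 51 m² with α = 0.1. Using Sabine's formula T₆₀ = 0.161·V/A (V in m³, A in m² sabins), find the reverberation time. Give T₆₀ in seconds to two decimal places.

0.45 s

Summing Sᵢαᵢ: 37·0.16 + 37·0.46 + 7·0.09 + 29·0.63 + 51·0.1 = 46.94 m².
T₆₀ = 0.161 × 132 / 46.94 = 0.453 s.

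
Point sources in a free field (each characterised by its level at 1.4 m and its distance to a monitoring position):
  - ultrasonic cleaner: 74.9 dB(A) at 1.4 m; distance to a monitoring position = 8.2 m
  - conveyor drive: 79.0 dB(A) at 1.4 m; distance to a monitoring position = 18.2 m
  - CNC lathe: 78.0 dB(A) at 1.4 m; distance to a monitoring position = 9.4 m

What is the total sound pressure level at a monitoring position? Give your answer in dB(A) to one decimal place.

64.4 dB(A)

Apply inverse-square spreading to bring every level to the receiver, then sum 10^(L/10).
ultrasonic cleaner: 74.9 − 20·log₁₀(8.2/1.4) = 74.9 − 15.35 = 59.55 dB(A).
conveyor drive: 79.0 − 20·log₁₀(18.2/1.4) = 79.0 − 22.28 = 56.72 dB(A).
CNC lathe: 78.0 − 20·log₁₀(9.4/1.4) = 78.0 − 16.54 = 61.46 dB(A).
Σ 10^(L/10) = 2.770e+06 → L_total = 10·log₁₀(2.770e+06) = 64.43 dB(A).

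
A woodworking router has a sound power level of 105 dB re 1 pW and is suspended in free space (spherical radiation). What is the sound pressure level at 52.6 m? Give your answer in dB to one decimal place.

Free-field spherical radiation: L_p = L_w − 10·log₁₀(4π·r²), r = 52.6 m.
4π·r² = 3.477e+04 m², 10·log₁₀ of that is 45.412 dB.
L_p = 105 − 45.412 = 59.59 dB.

59.6 dB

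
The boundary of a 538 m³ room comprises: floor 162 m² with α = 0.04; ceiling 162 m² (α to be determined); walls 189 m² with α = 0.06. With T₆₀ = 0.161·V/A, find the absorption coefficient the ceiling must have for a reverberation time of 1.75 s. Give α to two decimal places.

Required total absorption A = 0.161·538/1.75 = 49.50 m².
Absorption from the other surfaces = 162·0.04 + 189·0.06 = 17.82 m², so the ceiling must supply 31.68 m² over 162 m².
α = 31.68/162 = 0.196.

0.20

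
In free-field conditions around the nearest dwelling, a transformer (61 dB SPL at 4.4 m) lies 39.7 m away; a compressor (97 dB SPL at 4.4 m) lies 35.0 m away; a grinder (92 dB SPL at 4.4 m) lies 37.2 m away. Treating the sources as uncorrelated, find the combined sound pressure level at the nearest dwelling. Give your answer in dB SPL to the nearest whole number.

First find each source's level at the receiver (point-source: −20·log₁₀(r/r_ref)), then combine on an intensity basis.
transformer: 61 − 20·log₁₀(39.7/4.4) = 61 − 19.11 = 41.89 dB SPL.
compressor: 97 − 20·log₁₀(35.0/4.4) = 97 − 18.01 = 78.99 dB SPL.
grinder: 92 − 20·log₁₀(37.2/4.4) = 92 − 18.54 = 73.46 dB SPL.
Σ 10^(L/10) = 1.014e+08 → L_total = 10·log₁₀(1.014e+08) = 80.06 dB SPL.

80 dB SPL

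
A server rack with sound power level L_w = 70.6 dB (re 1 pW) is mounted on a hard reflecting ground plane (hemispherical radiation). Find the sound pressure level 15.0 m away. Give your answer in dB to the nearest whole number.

Free-field hemispherical radiation: L_p = L_w − 10·log₁₀(2π·r²), r = 15.0 m.
2π·r² = 1414 m², 10·log₁₀ of that is 31.504 dB.
L_p = 70.6 − 31.504 = 39.10 dB.

39 dB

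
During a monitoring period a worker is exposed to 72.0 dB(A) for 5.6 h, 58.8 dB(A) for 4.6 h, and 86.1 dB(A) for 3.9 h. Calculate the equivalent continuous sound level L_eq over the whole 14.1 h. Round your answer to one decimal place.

80.8 dB(A)

L_eq = 10·log₁₀[(1/T)·Σ tᵢ·10^(Lᵢ/10)] with T = 14.1 h.
Σ tᵢ·10^(Lᵢ/10) = 5.6·10^(72.0/10) + 4.6·10^(58.8/10) + 3.9·10^(86.1/10) = 1.681e+09.
L_eq = 10·log₁₀(1.681e+09/14.1) = 80.76 dB(A).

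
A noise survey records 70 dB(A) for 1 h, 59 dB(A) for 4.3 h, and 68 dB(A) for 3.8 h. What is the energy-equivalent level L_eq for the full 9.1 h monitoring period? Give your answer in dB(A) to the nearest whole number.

66 dB(A)

Weight each interval's intensity by its duration and average over T = 9.1 h:
Σ tᵢ·10^(Lᵢ/10) = 1·10^(70/10) + 4.3·10^(59/10) + 3.8·10^(68/10) = 3.739e+07.
L_eq = 10·log₁₀(3.739e+07/9.1) = 66.14 dB(A).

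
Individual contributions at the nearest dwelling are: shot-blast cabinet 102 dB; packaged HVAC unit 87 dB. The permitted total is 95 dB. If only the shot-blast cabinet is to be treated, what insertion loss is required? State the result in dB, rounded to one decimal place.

7.7 dB

Fixed contribution from the other source: Σ 10^(L/10) = 10^(87/10) = 5.012e+08 (87.00 dB).
To meet 95 dB overall, the treated shot-blast cabinet may contribute at most 10^(95/10) − 5.012e+08 = 2.661e+09, i.e. 94.25 dB.
So the shot-blast cabinet must be reduced from 102 to 94.25 dB: IL = 7.75 dB.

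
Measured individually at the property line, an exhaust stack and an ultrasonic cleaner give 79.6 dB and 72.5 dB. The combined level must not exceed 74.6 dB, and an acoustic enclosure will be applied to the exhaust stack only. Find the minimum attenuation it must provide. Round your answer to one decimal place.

Fixed contribution from the other source: Σ 10^(L/10) = 10^(72.5/10) = 1.778e+07 (72.50 dB).
The limit corresponds to 10^(74.6/10) = 2.884e+07; subtracting the fixed part leaves 1.106e+07 for the exhaust stack, i.e. 70.44 dB.
Required insertion loss = 79.6 − 70.44 = 9.16 dB.

9.2 dB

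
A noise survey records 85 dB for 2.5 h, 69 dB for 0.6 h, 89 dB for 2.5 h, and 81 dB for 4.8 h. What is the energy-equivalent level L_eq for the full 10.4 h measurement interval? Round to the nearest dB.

Weight each interval's intensity by its duration and average over T = 10.4 h:
Σ tᵢ·10^(Lᵢ/10) = 2.5·10^(85/10) + 0.6·10^(69/10) + 2.5·10^(89/10) + 4.8·10^(81/10) = 3.385e+09.
L_eq = 10·log₁₀(3.385e+09/10.4) = 85.13 dB.

85 dB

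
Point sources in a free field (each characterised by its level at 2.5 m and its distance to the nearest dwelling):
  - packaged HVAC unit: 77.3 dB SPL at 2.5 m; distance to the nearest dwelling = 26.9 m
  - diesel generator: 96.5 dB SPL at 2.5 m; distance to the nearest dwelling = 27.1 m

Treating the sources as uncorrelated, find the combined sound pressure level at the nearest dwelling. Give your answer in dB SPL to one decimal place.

75.9 dB SPL

Propagate each source to the receiver with L = L_ref − 20·log₁₀(r/r_ref), then add intensities.
packaged HVAC unit: 77.3 − 20·log₁₀(26.9/2.5) = 77.3 − 20.64 = 56.66 dB SPL.
diesel generator: 96.5 − 20·log₁₀(27.1/2.5) = 96.5 − 20.70 = 75.80 dB SPL.
Σ 10^(L/10) = 3.848e+07 → L_total = 10·log₁₀(3.848e+07) = 75.85 dB SPL.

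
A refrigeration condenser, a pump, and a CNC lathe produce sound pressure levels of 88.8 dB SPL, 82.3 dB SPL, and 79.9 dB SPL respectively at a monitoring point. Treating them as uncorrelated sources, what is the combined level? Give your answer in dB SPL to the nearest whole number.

Incoherent sources combine by intensity addition: L_total = 10·log₁₀(Σ 10^(L_i/10)).
Σ 10^(L/10) = 10^(88.8/10) + 10^(82.3/10) + 10^(79.9/10) = 1.026e+09.
L_total = 10·log₁₀(1.026e+09) = 90.11 dB SPL.

90 dB SPL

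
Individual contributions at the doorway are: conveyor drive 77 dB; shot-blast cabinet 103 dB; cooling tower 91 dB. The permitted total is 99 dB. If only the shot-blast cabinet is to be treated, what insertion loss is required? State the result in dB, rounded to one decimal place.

4.8 dB

Everything except the shot-blast cabinet sums to 10^(77/10) + 10^(91/10) = 1.309e+09 in linear terms, 91.17 dB.
To meet 99 dB overall, the treated shot-blast cabinet may contribute at most 10^(99/10) − 1.309e+09 = 6.634e+09, i.e. 98.22 dB.
Required insertion loss = 103 − 98.22 = 4.78 dB.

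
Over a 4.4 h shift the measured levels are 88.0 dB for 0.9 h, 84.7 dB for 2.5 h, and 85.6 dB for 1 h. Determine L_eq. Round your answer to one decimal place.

The energy average is taken in the linear domain: L_eq = 10·log₁₀[(Σ tᵢ·10^(Lᵢ/10))/T], T = 4.4 h.
Σ tᵢ·10^(Lᵢ/10) = 0.9·10^(88.0/10) + 2.5·10^(84.7/10) + 1·10^(85.6/10) = 1.669e+09.
L_eq = 10·log₁₀(1.669e+09/4.4) = 85.79 dB.

85.8 dB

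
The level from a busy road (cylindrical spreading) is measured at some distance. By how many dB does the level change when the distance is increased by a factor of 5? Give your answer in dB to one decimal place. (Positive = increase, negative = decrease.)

With cylindrical spreading the level changes by −10·log₁₀(r₂/r₁).
ΔL = −10·log₁₀(5) = -6.99 dB.

-7.0 dB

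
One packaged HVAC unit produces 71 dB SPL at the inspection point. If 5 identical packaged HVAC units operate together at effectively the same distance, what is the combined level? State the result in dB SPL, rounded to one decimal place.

L_total = L₁ + 10·log₁₀ N for N identical incoherent sources.
L_total = 71 + 10·log₁₀(5) = 71 + 6.990 = 77.99 dB SPL.

78.0 dB SPL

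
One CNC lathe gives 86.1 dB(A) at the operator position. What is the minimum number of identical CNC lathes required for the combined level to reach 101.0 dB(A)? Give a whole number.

31

The shortfall is 101.0 − 86.1 = 14.9 dB, and N units add 10·log₁₀ N, so need 10·log₁₀ N ≥ 14.9.
N ≥ 10^(14.9/10) = 30.903, so N = 31.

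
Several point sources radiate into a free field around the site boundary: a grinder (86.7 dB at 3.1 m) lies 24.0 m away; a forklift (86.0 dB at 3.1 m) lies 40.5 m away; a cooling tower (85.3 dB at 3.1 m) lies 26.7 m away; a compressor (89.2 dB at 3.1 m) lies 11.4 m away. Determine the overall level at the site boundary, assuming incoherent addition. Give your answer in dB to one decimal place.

Propagate each source to the receiver with L = L_ref − 20·log₁₀(r/r_ref), then add intensities.
grinder: 86.7 − 20·log₁₀(24.0/3.1) = 86.7 − 17.78 = 68.92 dB.
forklift: 86.0 − 20·log₁₀(40.5/3.1) = 86.0 − 22.32 = 63.68 dB.
cooling tower: 85.3 − 20·log₁₀(26.7/3.1) = 85.3 − 18.70 = 66.60 dB.
compressor: 89.2 − 20·log₁₀(11.4/3.1) = 89.2 − 11.31 = 77.89 dB.
Σ 10^(L/10) = 7.621e+07 → L_total = 10·log₁₀(7.621e+07) = 78.82 dB.

78.8 dB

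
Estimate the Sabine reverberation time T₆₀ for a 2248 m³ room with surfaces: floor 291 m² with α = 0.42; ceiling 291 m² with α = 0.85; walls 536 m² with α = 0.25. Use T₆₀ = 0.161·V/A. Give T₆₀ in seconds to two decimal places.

Total absorption A = 291·0.42 + 291·0.85 + 536·0.25 = 503.57 m² sabins.
T₆₀ = 0.161·V/A = 0.161·2248/503.57 = 0.719 s.

0.72 s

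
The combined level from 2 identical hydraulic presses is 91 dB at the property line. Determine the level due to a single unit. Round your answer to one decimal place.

Dividing the total intensity by 2 lowers the level by 10·log₁₀ 2 = 3.010 dB: L₁ = 91 − 3.010.

88.0 dB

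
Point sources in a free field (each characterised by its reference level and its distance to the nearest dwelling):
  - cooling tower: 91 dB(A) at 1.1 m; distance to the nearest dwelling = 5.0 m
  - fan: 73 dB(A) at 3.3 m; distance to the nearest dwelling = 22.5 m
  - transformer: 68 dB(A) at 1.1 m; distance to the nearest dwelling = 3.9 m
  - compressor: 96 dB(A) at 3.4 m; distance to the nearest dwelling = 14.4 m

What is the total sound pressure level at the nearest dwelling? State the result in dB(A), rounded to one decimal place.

84.5 dB(A)

First find each source's level at the receiver (point-source: −20·log₁₀(r/r_ref)), then combine on an intensity basis.
cooling tower: 91 − 20·log₁₀(5.0/1.1) = 91 − 13.15 = 77.85 dB(A).
fan: 73 − 20·log₁₀(22.5/3.3) = 73 − 16.67 = 56.33 dB(A).
transformer: 68 − 20·log₁₀(3.9/1.1) = 68 − 10.99 = 57.01 dB(A).
compressor: 96 − 20·log₁₀(14.4/3.4) = 96 − 12.54 = 83.46 dB(A).
Σ 10^(L/10) = 2.838e+08 → L_total = 10·log₁₀(2.838e+08) = 84.53 dB(A).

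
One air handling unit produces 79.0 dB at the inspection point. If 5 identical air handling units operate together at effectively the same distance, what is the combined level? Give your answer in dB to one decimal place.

86.0 dB

L_total = L₁ + 10·log₁₀ N for N identical incoherent sources.
L_total = 79.0 + 10·log₁₀(5) = 79.0 + 6.990 = 85.99 dB.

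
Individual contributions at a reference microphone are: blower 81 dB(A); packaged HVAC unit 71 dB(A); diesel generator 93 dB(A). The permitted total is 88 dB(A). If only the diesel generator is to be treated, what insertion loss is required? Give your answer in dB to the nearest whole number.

6 dB

Fixed contribution from the other sources: Σ 10^(L/10) = 10^(81/10) + 10^(71/10) = 1.385e+08 (81.41 dB(A)).
The limit corresponds to 10^(88/10) = 6.310e+08; subtracting the fixed part leaves 4.925e+08 for the diesel generator, i.e. 86.92 dB(A).
Required insertion loss = 93 − 86.92 = 6.08 dB.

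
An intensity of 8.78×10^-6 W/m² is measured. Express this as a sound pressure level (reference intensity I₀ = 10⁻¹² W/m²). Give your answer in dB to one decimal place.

Dividing by I₀ shifts the exponent by 12: I/I₀ = 8.78×10^6.
L = 10·(0.9435 + 6) = 69.43 dB.

69.4 dB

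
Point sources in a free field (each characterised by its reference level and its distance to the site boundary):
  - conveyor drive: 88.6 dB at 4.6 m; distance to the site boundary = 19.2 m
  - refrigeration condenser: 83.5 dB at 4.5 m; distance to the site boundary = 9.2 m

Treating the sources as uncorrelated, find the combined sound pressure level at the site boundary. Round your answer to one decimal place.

79.8 dB

First find each source's level at the receiver (point-source: −20·log₁₀(r/r_ref)), then combine on an intensity basis.
conveyor drive: 88.6 − 20·log₁₀(19.2/4.6) = 88.6 − 12.41 = 76.19 dB.
refrigeration condenser: 83.5 − 20·log₁₀(9.2/4.5) = 83.5 − 6.21 = 77.29 dB.
Σ 10^(L/10) = 9.514e+07 → L_total = 10·log₁₀(9.514e+07) = 79.78 dB.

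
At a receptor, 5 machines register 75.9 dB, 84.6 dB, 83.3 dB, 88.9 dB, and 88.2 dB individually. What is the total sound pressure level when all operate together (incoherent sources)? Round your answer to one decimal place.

Incoherent sources combine by intensity addition: L_total = 10·log₁₀(Σ 10^(L_i/10)).
Σ 10^(L/10) = 10^(75.9/10) + 10^(84.6/10) + 10^(83.3/10) + 10^(88.9/10) + 10^(88.2/10) = 1.978e+09.
L_total = 10·log₁₀(1.978e+09) = 92.96 dB.

93.0 dB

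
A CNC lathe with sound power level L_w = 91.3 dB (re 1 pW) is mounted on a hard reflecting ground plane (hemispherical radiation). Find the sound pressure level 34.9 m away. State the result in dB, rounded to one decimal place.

L_p = L_w − 10·log₁₀(2π·r²) with r = 34.9 m.
2π·r² = 7653 m², 10·log₁₀ of that is 38.838 dB.
L_p = 91.3 − 38.838 = 52.46 dB.

52.5 dB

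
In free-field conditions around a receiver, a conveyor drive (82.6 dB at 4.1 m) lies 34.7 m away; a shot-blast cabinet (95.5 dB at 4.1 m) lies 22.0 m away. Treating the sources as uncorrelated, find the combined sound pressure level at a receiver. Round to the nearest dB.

First find each source's level at the receiver (point-source: −20·log₁₀(r/r_ref)), then combine on an intensity basis.
conveyor drive: 82.6 − 20·log₁₀(34.7/4.1) = 82.6 − 18.55 = 64.05 dB.
shot-blast cabinet: 95.5 − 20·log₁₀(22.0/4.1) = 95.5 − 14.59 = 80.91 dB.
Σ 10^(L/10) = 1.258e+08 → L_total = 10·log₁₀(1.258e+08) = 81.00 dB.

81 dB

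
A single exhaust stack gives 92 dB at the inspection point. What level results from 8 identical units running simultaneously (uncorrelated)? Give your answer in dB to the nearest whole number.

101 dB

L_total = L₁ + 10·log₁₀ N for N identical incoherent sources.
L_total = 92 + 10·log₁₀(8) = 92 + 9.031 = 101.03 dB.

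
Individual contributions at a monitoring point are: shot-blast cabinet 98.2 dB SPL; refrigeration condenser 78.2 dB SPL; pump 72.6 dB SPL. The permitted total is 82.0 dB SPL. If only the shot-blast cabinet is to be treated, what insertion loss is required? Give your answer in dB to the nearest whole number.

19 dB

The untreated sources together contribute 10^(78.2/10) + 10^(72.6/10) = 8.427e+07, i.e. 79.26 dB SPL.
To meet 82.0 dB SPL overall, the treated shot-blast cabinet may contribute at most 10^(82.0/10) − 8.427e+07 = 7.422e+07, i.e. 78.71 dB SPL.
So the shot-blast cabinet must be reduced from 98.2 to 78.71 dB SPL: IL = 19.49 dB.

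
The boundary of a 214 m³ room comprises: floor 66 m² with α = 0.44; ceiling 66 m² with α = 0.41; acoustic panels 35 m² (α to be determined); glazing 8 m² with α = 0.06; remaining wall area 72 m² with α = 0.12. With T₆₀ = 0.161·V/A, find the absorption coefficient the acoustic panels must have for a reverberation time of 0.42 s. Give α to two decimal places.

From T₆₀ = 0.161·V/A, the target T₆₀ = 0.42 s needs A = 0.161·214/0.42 = 82.03 m².
Absorption from the other surfaces = 66·0.44 + 66·0.41 + 8·0.06 + 72·0.12 = 65.22 m², so the acoustic panels must supply 16.81 m² over 35 m².
α = 16.81/35 = 0.480.

0.48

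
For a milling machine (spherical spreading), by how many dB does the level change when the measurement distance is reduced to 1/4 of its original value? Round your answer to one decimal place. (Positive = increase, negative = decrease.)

Point-source spreading: ΔL = −20·log₁₀(r₂/r₁).
ΔL = −20·log₁₀(0.25) = +12.04 dB.

+12.0 dB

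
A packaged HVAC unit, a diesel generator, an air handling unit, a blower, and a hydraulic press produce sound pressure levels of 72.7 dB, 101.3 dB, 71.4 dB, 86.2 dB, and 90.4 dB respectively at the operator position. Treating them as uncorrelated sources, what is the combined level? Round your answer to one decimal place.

101.8 dB

For uncorrelated sources the intensities add, so convert each level to linear form, sum, and take 10·log₁₀ of the total.
Σ 10^(L/10) = 10^(72.7/10) + 10^(101.3/10) + 10^(71.4/10) + 10^(86.2/10) + 10^(90.4/10) = 1.504e+10.
L_total = 10·log₁₀(1.504e+10) = 101.77 dB.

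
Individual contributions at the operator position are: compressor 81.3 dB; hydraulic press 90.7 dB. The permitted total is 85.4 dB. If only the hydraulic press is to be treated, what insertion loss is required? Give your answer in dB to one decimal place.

Everything except the hydraulic press sums to 10^(81.3/10) = 1.349e+08 in linear terms, 81.30 dB.
The limit corresponds to 10^(85.4/10) = 3.467e+08; subtracting the fixed part leaves 2.118e+08 for the hydraulic press, i.e. 83.26 dB.
Required insertion loss = 90.7 − 83.26 = 7.44 dB.

7.4 dB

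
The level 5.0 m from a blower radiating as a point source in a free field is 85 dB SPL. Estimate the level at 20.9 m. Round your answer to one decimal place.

For a point source, L₂ = L₁ − 20·log₁₀(r₂/r₁).
L₂ = 85 − 20·log₁₀(20.9/5.0) = 85 − 12.424 = 72.58 dB SPL.

72.6 dB SPL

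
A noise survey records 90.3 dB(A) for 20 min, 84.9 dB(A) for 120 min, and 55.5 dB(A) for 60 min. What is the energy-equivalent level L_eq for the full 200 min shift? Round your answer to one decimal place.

L_eq = 10·log₁₀[(1/T)·Σ tᵢ·10^(Lᵢ/10)] with T = 200 min.
Σ tᵢ·10^(Lᵢ/10) = 20·10^(90.3/10) + 120·10^(84.9/10) + 60·10^(55.5/10) = 5.854e+10.
L_eq = 10·log₁₀(5.854e+10/200) = 84.66 dB(A).

84.7 dB(A)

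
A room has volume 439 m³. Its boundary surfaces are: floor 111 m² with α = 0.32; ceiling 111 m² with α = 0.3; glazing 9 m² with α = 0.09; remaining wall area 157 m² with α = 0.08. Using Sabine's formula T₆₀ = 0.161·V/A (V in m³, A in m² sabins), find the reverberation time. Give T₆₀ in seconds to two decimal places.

Summing Sᵢαᵢ: 111·0.32 + 111·0.3 + 9·0.09 + 157·0.08 = 82.19 m².
T₆₀ = 0.161·V/A = 0.161·439/82.19 = 0.860 s.

0.86 s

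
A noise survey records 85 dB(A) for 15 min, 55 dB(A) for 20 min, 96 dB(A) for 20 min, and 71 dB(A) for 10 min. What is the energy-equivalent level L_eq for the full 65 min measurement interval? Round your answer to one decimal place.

91.1 dB(A)

The energy average is taken in the linear domain: L_eq = 10·log₁₀[(Σ tᵢ·10^(Lᵢ/10))/T], T = 65 min.
Σ tᵢ·10^(Lᵢ/10) = 15·10^(85/10) + 20·10^(55/10) + 20·10^(96/10) + 10·10^(71/10) = 8.450e+10.
L_eq = 10·log₁₀(8.450e+10/65) = 91.14 dB(A).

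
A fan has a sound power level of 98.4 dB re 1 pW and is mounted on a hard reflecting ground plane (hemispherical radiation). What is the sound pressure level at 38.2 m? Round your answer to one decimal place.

58.8 dB

L_p = L_w − 10·log₁₀(2π·r²) with r = 38.2 m.
2π·r² = 9169 m², 10·log₁₀ of that is 39.623 dB.
L_p = 98.4 − 39.623 = 58.78 dB.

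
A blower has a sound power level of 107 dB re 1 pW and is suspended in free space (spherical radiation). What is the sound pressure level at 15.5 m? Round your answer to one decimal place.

L_p = L_w − 10·log₁₀(4π·r²) with r = 15.5 m.
4π·r² = 3019 m², 10·log₁₀ of that is 34.799 dB.
L_p = 107 − 34.799 = 72.20 dB.

72.2 dB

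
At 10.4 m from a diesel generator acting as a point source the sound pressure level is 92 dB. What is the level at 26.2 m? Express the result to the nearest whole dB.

84 dB

For a point source, L₂ = L₁ − 20·log₁₀(r₂/r₁).
L₂ = 92 − 20·log₁₀(26.2/10.4) = 92 − 8.025 = 83.97 dB.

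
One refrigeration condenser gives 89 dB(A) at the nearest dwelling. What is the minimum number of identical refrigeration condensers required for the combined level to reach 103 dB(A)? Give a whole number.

The shortfall is 103 − 89 = 14.0 dB, and N units add 10·log₁₀ N, so need 10·log₁₀ N ≥ 14.0.
N ≥ 10^(14.0/10) = 25.119, so N = 26.

26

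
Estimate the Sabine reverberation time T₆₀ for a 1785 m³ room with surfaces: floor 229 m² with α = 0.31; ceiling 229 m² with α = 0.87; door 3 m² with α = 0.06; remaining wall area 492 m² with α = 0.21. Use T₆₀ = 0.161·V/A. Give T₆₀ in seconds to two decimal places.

0.77 s

Total absorption A = 229·0.31 + 229·0.87 + 3·0.06 + 492·0.21 = 373.72 m² sabins.
T₆₀ = 0.161 × 1785 / 373.72 = 0.769 s.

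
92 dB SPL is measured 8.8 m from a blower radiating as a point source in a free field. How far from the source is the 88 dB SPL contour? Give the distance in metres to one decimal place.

Point-source spreading drops the level by 20·log₁₀(r₂/r₁); inverting, r₂/r₁ = 10^(ΔL/20).
r₂ = 8.8·10^((92−88)/20) = 8.8·10^(4.0/20) = 13.95 m.

13.9 m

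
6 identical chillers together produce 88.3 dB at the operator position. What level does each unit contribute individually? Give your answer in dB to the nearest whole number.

Dividing the total intensity by 6 lowers the level by 10·log₁₀ 6 = 7.782 dB: L₁ = 88.3 − 7.782.

81 dB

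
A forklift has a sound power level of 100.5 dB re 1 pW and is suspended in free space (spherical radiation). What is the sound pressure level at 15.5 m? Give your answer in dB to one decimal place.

65.7 dB

L_p = L_w − 10·log₁₀(4π·r²) with r = 15.5 m.
4π·r² = 3019 m², 10·log₁₀ of that is 34.799 dB.
L_p = 100.5 − 34.799 = 65.70 dB.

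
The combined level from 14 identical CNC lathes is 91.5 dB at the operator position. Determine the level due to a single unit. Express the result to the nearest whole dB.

80 dB

Dividing the total intensity by 14 lowers the level by 10·log₁₀ 14 = 11.461 dB: L₁ = 91.5 − 11.461.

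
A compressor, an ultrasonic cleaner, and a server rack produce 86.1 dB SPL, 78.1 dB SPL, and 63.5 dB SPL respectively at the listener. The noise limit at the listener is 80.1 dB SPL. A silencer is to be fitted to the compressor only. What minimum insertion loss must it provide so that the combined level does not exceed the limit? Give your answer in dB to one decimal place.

10.6 dB

Fixed contribution from the other sources: Σ 10^(L/10) = 10^(78.1/10) + 10^(63.5/10) = 6.680e+07 (78.25 dB SPL).
To meet 80.1 dB SPL overall, the treated compressor may contribute at most 10^(80.1/10) − 6.680e+07 = 3.553e+07, i.e. 75.51 dB SPL.
So the compressor must be reduced from 86.1 to 75.51 dB SPL: IL = 10.59 dB.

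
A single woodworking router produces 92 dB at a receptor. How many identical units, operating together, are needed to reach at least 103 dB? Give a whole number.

N identical sources give L₁ + 10·log₁₀ N, so require 10·log₁₀ N ≥ 103 − 92 = 11.0 dB.
N ≥ 10^(11.0/10) = 12.589, so N = 13.

13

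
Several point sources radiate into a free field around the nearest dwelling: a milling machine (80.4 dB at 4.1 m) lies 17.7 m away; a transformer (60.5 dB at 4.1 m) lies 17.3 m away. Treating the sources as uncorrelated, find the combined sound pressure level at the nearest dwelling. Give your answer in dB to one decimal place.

Propagate each source to the receiver with L = L_ref − 20·log₁₀(r/r_ref), then add intensities.
milling machine: 80.4 − 20·log₁₀(17.7/4.1) = 80.4 − 12.70 = 67.70 dB.
transformer: 60.5 − 20·log₁₀(17.3/4.1) = 60.5 − 12.51 = 47.99 dB.
Σ 10^(L/10) = 5.946e+06 → L_total = 10·log₁₀(5.946e+06) = 67.74 dB.

67.7 dB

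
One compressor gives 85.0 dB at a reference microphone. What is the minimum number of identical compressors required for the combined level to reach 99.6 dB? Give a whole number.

29

Need L₁ + 10·log₁₀ N ≥ 99.6, i.e. log₁₀ N ≥ 1.46.
N ≥ 10^(14.6/10) = 28.840, so N = 29.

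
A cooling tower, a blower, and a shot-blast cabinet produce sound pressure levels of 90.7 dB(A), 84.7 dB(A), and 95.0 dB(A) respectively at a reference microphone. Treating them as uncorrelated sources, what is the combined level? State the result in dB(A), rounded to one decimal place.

Incoherent sources combine by intensity addition: L_total = 10·log₁₀(Σ 10^(L_i/10)).
Σ 10^(L/10) = 10^(90.7/10) + 10^(84.7/10) + 10^(95.0/10) = 4.632e+09.
L_total = 10·log₁₀(4.632e+09) = 96.66 dB(A).

96.7 dB(A)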